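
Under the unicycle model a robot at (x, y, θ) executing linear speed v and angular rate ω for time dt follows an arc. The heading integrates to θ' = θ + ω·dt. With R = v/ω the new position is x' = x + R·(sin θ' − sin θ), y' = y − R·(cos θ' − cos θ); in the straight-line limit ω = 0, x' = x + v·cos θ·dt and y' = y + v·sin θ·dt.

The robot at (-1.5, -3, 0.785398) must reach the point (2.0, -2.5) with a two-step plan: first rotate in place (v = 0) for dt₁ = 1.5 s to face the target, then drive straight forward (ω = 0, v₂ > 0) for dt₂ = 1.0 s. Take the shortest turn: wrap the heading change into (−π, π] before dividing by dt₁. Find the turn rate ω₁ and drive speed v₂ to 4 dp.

ω₁ = -0.4290, v₂ = 3.5355

heading to target = atan2(-2.5−-3, 2−-1.5) = 0.1419
Δθ = wrap(0.1419 − 0.7854) = -0.6435; ω₁ = Δθ/dt₁ = -0.4290
distance = √((2−-1.5)² + (-2.5−-3)²) = 3.5355; v₂ = distance/dt₂ = 3.5355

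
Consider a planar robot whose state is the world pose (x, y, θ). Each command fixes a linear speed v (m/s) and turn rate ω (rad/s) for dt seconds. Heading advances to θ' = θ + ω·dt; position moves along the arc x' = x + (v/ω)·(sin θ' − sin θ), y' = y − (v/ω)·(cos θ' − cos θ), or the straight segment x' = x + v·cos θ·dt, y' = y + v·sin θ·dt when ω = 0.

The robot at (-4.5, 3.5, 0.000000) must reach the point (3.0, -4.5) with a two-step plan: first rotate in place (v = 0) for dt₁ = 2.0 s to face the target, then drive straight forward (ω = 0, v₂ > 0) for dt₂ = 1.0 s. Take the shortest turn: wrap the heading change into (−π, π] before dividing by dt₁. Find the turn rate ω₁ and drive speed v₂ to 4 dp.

ω₁ = -0.4088, v₂ = 10.9659

heading to target = atan2(-4.5−3.5, 3−-4.5) = -0.8176
Δθ = wrap(-0.8176 − 0.0000) = -0.8176; ω₁ = Δθ/dt₁ = -0.4088
distance = √((3−-4.5)² + (-4.5−3.5)²) = 10.9659; v₂ = distance/dt₂ = 10.9659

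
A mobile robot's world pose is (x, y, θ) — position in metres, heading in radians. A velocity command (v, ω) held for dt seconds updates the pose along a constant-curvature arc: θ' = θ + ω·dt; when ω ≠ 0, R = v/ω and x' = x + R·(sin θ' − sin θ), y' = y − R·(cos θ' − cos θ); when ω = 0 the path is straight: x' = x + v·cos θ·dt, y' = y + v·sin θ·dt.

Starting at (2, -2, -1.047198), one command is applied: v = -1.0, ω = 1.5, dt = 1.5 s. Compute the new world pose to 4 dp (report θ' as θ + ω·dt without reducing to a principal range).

θ' = -1.0472 + 1.5·1.5 = 1.2028
R = v/ω = -1.0/1.5 = -0.6667
x' = 2 + -0.6667·(sin 1.2028 − sin -1.0472) = 0.8006
y' = -2 − -0.6667·(cos 1.2028 − cos -1.0472) = -2.0935

(0.8006, -2.0935, 1.2028)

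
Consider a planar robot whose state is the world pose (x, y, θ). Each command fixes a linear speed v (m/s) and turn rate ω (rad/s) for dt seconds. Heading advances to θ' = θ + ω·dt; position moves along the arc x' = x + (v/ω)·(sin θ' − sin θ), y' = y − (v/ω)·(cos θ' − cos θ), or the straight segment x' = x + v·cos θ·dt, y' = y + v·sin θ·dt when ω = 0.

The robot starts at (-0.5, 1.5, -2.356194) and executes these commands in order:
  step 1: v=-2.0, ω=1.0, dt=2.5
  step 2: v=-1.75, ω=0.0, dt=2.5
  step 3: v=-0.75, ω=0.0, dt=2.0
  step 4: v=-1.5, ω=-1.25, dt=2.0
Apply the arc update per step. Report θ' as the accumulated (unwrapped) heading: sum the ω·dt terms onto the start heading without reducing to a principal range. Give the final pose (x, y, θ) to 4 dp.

step 1: θ'=0.1438 (R=-2.0000) → pose (-2.2008, 4.8936, 0.1438)
step 2: θ'=0.1438 (straight) → pose (-6.5307, 4.2666, 0.1438)
step 3: θ'=0.1438 (straight) → pose (-8.0152, 4.0516, 0.1438)
step 4: θ'=-2.3562 (R=1.2000) → pose (-9.0357, 6.0878, -2.3562)

(-9.0357, 6.0878, -2.3562)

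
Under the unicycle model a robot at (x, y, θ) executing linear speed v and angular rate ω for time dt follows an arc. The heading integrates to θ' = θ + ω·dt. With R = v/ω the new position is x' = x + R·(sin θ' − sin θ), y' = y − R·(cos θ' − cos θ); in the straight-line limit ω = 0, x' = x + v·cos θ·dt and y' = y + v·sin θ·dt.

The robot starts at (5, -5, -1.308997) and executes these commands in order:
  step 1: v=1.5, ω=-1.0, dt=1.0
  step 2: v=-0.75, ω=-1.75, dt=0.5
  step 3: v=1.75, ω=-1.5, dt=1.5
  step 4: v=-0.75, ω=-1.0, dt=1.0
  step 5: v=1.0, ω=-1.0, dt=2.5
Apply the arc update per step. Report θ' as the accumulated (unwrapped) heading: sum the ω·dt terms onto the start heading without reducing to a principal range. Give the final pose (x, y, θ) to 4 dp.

(3.8147, -6.4382, -8.9340)

step 1: θ'=-2.3090 (R=-1.5000) → pose (4.6606, -6.3977, -2.3090)
step 2: θ'=-3.1840 (R=0.4286) → pose (4.9958, -6.2579, -3.1840)
step 3: θ'=-5.4340 (R=-1.1667) → pose (4.1694, -4.3216, -5.4340)
step 4: θ'=-6.4340 (R=0.7500) → pose (3.4937, -4.5676, -6.4340)
step 5: θ'=-8.9340 (R=-1.0000) → pose (3.8147, -6.4382, -8.9340)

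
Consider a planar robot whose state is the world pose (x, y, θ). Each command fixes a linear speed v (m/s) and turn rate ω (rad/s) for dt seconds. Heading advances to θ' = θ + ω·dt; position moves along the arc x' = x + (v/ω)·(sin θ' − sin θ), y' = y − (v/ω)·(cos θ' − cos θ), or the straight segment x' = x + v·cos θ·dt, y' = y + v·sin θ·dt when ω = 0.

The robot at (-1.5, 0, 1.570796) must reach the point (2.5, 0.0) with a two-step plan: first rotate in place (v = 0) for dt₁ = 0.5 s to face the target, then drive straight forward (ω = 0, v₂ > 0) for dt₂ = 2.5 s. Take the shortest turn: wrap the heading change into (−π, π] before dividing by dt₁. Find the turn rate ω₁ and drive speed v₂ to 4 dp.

heading to target = atan2(0−0, 2.5−-1.5) = 0.0000
Δθ = wrap(0.0000 − 1.5708) = -1.5708; ω₁ = Δθ/dt₁ = -3.1416
distance = √((2.5−-1.5)² + (0−0)²) = 4.0000; v₂ = distance/dt₂ = 1.6000

ω₁ = -3.1416, v₂ = 1.6000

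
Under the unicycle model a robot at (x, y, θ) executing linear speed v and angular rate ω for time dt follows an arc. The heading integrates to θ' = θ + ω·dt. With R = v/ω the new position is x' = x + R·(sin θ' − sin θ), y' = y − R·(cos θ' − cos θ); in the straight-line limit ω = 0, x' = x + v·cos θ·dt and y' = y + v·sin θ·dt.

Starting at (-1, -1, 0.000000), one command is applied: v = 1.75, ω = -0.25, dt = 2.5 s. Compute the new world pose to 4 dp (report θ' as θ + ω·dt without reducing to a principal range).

(3.0957, -2.3233, -0.6250)

θ' = 0.0000 + -0.25·2.5 = -0.6250
R = v/ω = 1.75/-0.25 = -7.0000
x' = -1 + -7.0000·(sin -0.6250 − sin 0.0000) = 3.0957
y' = -1 − -7.0000·(cos -0.6250 − cos 0.0000) = -2.3233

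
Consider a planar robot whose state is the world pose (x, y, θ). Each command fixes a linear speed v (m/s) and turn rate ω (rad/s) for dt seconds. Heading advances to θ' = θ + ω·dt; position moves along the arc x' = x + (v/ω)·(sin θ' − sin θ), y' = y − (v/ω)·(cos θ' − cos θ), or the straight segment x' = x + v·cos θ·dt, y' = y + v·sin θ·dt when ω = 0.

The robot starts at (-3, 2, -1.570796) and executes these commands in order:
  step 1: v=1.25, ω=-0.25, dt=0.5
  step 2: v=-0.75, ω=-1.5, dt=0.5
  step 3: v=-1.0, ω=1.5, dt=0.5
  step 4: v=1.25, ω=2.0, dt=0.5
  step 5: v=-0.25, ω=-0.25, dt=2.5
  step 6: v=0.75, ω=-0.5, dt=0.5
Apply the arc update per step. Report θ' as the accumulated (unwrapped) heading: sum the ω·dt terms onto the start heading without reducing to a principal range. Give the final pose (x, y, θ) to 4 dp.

step 1: θ'=-1.6958 (R=-5.0000) → pose (-3.0390, 1.3766, -1.6958)
step 2: θ'=-2.4458 (R=0.5000) → pose (-2.8634, 1.6981, -2.4458)
step 3: θ'=-1.6958 (R=-0.6667) → pose (-2.6293, 2.1266, -1.6958)
step 4: θ'=-0.6958 (R=0.6250) → pose (-2.4098, 1.5690, -0.6958)
step 5: θ'=-1.3208 (R=1.0000) → pose (-2.7377, 2.0891, -1.3208)
step 6: θ'=-1.5708 (R=-1.5000) → pose (-2.6911, 1.7180, -1.5708)

(-2.6911, 1.7180, -1.5708)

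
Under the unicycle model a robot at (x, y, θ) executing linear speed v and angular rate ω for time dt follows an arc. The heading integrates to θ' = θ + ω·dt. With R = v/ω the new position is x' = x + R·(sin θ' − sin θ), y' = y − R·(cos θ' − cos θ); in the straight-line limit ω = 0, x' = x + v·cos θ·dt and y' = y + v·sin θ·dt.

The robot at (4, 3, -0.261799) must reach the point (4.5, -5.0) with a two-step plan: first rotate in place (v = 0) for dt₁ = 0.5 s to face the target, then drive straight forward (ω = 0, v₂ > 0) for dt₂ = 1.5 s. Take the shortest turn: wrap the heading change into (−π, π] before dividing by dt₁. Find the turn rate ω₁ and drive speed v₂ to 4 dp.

heading to target = atan2(-5−3, 4.5−4) = -1.5084
Δθ = wrap(-1.5084 − -0.2618) = -1.2466; ω₁ = Δθ/dt₁ = -2.4932
distance = √((4.5−4)² + (-5−3)²) = 8.0156; v₂ = distance/dt₂ = 5.3437

ω₁ = -2.4932, v₂ = 5.3437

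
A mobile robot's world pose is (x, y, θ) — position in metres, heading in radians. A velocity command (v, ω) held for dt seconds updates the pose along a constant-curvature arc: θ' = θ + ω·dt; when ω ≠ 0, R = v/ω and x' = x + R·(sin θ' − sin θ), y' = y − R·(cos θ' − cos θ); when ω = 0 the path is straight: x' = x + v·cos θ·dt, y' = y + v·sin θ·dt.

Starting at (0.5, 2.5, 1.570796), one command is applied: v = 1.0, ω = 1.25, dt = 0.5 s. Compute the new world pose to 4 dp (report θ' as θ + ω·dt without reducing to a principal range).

θ' = 1.5708 + 1.25·0.5 = 2.1958
R = v/ω = 1.0/1.25 = 0.8000
x' = 0.5 + 0.8000·(sin 2.1958 − sin 1.5708) = 0.3488
y' = 2.5 − 0.8000·(cos 2.1958 − cos 1.5708) = 2.9681

(0.3488, 2.9681, 2.1958)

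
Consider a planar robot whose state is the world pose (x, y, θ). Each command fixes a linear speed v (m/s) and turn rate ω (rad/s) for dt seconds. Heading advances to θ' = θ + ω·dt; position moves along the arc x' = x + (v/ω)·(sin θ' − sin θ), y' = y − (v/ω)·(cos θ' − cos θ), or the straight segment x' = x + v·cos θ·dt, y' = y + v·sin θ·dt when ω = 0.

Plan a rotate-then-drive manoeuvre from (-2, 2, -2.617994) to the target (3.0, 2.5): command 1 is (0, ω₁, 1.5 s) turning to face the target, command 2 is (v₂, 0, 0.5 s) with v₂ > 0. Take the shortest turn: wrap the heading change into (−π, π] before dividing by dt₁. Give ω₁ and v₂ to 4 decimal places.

ω₁ = 1.8118, v₂ = 10.0499

heading to target = atan2(2.5−2, 3−-2) = 0.0997
Δθ = wrap(0.0997 − -2.6180) = 2.7177; ω₁ = Δθ/dt₁ = 1.8118
distance = √((3−-2)² + (2.5−2)²) = 5.0249; v₂ = distance/dt₂ = 10.0499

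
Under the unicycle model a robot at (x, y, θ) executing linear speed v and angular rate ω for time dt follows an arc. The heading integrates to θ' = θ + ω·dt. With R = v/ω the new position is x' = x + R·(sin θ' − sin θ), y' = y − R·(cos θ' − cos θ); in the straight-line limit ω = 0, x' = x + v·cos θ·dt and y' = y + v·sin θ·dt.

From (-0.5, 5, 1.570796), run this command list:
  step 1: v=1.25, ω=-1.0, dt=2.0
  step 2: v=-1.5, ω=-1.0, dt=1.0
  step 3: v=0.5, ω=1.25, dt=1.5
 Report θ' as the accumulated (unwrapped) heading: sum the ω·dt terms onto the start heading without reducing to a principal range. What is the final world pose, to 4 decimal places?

(0.9779, 6.9844, 0.4458)

step 1: θ'=-0.4292 (R=-1.2500) → pose (1.2702, 6.1366, -0.4292)
step 2: θ'=-1.4292 (R=1.5000) → pose (0.4094, 7.2889, -1.4292)
step 3: θ'=0.4458 (R=0.4000) → pose (0.9779, 6.9844, 0.4458)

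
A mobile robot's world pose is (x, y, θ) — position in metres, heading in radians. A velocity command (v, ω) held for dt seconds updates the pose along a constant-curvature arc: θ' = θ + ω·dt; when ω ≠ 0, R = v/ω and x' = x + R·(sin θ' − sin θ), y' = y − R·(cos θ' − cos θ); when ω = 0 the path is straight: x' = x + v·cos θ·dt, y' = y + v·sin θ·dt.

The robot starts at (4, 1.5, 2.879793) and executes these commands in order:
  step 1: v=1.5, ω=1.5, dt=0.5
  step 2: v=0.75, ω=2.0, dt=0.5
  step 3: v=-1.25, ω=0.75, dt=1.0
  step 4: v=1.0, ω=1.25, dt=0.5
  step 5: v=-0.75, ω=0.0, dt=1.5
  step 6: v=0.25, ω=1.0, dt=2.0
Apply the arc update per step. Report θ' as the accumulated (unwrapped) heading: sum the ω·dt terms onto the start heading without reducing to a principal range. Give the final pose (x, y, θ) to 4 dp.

step 1: θ'=3.6298 (R=1.0000) → pose (3.2721, 1.4173, 3.6298)
step 2: θ'=4.6298 (R=0.3750) → pose (3.0743, 1.1170, 4.6298)
step 3: θ'=5.3798 (R=-1.6667) → pose (2.7224, 2.2861, 5.3798)
step 4: θ'=6.0048 (R=0.8000) → pose (3.1309, 2.0120, 6.0048)
step 5: θ'=6.0048 (straight) → pose (2.0492, 2.3212, 6.0048)
step 6: θ'=8.0048 (R=0.2500) → pose (2.3651, 2.5991, 8.0048)

(2.3651, 2.5991, 8.0048)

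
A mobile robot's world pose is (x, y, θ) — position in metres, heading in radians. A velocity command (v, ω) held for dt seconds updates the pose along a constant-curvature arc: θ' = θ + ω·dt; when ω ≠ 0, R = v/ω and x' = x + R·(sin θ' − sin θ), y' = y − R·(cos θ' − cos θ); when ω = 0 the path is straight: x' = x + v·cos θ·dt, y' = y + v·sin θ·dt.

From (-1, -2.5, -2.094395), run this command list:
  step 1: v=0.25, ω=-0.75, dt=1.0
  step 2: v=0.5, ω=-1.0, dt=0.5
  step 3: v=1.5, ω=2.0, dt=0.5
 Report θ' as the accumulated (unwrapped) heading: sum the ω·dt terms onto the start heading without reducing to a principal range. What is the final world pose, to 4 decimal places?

step 1: θ'=-2.8444 (R=-0.3333) → pose (-1.1911, -2.6521, -2.8444)
step 2: θ'=-3.3444 (R=-0.5000) → pose (-1.4382, -2.6637, -3.3444)
step 3: θ'=-2.3444 (R=0.7500) → pose (-2.1258, -2.8743, -2.3444)

(-2.1258, -2.8743, -2.3444)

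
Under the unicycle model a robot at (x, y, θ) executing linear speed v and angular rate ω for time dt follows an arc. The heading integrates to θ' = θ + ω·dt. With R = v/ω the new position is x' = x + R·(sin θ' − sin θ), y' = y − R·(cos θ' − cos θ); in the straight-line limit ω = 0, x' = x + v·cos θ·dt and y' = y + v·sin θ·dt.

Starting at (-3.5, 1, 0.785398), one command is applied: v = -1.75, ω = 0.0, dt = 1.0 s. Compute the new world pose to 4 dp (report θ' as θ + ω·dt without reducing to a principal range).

θ' = 0.7854 + 0.0·1.0 = 0.7854
ω = 0 → straight: x' = -3.5 + -1.75·cos(0.7854)·1.0 = -4.7374
y' = 1 + -1.75·sin(0.7854)·1.0 = -0.2374

(-4.7374, -0.2374, 0.7854)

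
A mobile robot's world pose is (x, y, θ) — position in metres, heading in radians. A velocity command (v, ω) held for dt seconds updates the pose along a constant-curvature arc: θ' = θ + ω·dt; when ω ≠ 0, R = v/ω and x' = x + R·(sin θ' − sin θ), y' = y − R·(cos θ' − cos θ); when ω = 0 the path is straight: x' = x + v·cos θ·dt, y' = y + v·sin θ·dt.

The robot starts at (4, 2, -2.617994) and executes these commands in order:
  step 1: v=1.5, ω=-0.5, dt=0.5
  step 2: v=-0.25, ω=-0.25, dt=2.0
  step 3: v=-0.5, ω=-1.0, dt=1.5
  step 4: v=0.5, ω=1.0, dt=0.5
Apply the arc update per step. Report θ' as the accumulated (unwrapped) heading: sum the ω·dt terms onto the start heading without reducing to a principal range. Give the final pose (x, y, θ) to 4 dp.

(4.1637, 1.4029, -4.3680)

step 1: θ'=-2.8680 (R=-3.0000) → pose (3.3106, 1.7097, -2.8680)
step 2: θ'=-3.3680 (R=1.0000) → pose (3.8053, 1.7213, -3.3680)
step 3: θ'=-4.8680 (R=0.5000) → pose (4.1870, 1.1566, -4.8680)
step 4: θ'=-4.3680 (R=0.5000) → pose (4.1637, 1.4029, -4.3680)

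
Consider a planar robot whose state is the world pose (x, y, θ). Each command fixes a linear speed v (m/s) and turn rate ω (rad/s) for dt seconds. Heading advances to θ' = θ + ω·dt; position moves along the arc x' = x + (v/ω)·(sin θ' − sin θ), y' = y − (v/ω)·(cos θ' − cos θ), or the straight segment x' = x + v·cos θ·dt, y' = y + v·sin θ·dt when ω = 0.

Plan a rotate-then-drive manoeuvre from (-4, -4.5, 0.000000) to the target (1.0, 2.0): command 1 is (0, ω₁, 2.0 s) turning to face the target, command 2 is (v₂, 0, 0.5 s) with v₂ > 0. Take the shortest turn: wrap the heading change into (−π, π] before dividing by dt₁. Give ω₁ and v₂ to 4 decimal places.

heading to target = atan2(2−-4.5, 1−-4) = 0.9151
Δθ = wrap(0.9151 − 0.0000) = 0.9151; ω₁ = Δθ/dt₁ = 0.4576
distance = √((1−-4)² + (2−-4.5)²) = 8.2006; v₂ = distance/dt₂ = 16.4012

ω₁ = 0.4576, v₂ = 16.4012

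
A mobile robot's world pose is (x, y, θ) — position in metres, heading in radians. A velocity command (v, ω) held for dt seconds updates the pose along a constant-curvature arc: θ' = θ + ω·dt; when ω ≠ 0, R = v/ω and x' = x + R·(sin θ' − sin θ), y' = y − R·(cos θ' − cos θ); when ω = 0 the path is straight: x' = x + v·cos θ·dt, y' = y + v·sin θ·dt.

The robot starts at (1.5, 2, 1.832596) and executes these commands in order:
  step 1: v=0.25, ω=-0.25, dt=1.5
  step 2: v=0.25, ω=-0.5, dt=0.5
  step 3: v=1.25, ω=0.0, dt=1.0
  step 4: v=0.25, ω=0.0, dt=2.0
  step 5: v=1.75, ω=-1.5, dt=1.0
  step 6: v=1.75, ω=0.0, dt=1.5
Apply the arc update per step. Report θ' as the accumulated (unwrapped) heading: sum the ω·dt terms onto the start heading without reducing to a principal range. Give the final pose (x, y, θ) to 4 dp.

step 1: θ'=1.4576 (R=-1.0000) → pose (1.4723, 2.3718, 1.4576)
step 2: θ'=1.2076 (R=-0.5000) → pose (1.5017, 2.4929, 1.2076)
step 3: θ'=1.2076 (straight) → pose (1.9458, 3.6614, 1.2076)
step 4: θ'=1.2076 (straight) → pose (2.1235, 4.1288, 1.2076)
step 5: θ'=-0.2924 (R=-1.1667) → pose (3.5503, 4.8314, -0.2924)
step 6: θ'=-0.2924 (straight) → pose (6.0639, 4.0748, -0.2924)

(6.0639, 4.0748, -0.2924)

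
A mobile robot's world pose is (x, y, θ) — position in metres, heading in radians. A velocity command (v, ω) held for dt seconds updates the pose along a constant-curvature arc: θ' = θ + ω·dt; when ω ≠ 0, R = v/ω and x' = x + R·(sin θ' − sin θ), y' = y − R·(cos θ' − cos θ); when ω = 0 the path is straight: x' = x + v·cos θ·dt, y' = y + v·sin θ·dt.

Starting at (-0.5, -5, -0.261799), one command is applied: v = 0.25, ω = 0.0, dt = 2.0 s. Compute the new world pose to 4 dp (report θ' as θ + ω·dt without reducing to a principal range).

(-0.0170, -5.1294, -0.2618)

θ' = -0.2618 + 0.0·2.0 = -0.2618
ω = 0 → straight: x' = -0.5 + 0.25·cos(-0.2618)·2.0 = -0.0170
y' = -5 + 0.25·sin(-0.2618)·2.0 = -5.1294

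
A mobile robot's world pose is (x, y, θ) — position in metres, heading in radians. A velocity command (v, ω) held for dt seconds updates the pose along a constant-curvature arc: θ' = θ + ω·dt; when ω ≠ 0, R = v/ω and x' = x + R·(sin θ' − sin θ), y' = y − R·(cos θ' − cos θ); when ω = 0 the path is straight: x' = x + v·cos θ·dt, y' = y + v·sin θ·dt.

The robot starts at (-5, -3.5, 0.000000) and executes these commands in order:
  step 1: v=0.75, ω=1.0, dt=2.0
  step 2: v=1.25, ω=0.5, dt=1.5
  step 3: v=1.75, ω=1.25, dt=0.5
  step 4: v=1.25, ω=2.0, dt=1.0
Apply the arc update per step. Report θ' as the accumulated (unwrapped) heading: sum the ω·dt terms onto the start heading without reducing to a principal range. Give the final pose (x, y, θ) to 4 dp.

(-6.8434, -2.0920, 5.3750)

step 1: θ'=2.0000 (R=0.7500) → pose (-4.3180, -2.4379, 2.0000)
step 2: θ'=2.7500 (R=2.5000) → pose (-5.6371, -1.1675, 2.7500)
step 3: θ'=3.3750 (R=1.4000) → pose (-6.4953, -1.0995, 3.3750)
step 4: θ'=5.3750 (R=0.6250) → pose (-6.8434, -2.0920, 5.3750)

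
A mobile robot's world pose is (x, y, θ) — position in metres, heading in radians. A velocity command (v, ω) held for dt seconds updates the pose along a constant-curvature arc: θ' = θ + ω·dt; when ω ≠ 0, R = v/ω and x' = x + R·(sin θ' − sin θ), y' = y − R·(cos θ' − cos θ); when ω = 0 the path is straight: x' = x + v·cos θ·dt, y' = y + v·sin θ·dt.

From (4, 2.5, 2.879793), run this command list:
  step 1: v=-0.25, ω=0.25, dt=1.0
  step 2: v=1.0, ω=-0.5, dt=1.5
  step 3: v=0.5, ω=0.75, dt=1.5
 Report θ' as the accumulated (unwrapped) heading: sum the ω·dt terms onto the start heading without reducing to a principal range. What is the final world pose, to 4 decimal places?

(2.1932, 3.1594, 3.5048)

step 1: θ'=3.1298 (R=-1.0000) → pose (4.2470, 2.4660, 3.1298)
step 2: θ'=2.3798 (R=-2.0000) → pose (2.8902, 3.0187, 2.3798)
step 3: θ'=3.5048 (R=0.6667) → pose (2.1932, 3.1594, 3.5048)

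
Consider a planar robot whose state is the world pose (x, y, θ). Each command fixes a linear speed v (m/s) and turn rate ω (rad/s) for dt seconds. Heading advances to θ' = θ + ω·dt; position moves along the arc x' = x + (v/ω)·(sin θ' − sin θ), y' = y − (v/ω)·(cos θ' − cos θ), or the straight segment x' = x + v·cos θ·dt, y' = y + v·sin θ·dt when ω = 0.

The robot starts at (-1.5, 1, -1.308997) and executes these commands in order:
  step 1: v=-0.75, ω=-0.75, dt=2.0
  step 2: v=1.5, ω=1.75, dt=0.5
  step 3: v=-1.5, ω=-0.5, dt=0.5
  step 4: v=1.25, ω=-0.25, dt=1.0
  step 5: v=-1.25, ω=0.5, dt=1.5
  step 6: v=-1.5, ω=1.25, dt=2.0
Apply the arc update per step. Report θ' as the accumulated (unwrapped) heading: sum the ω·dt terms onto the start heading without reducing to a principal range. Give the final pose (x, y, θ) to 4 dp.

step 1: θ'=-2.8090 (R=1.0000) → pose (-0.8606, 2.2040, -2.8090)
step 2: θ'=-1.9340 (R=0.8571) → pose (-1.3819, 1.6984, -1.9340)
step 3: θ'=-2.1840 (R=3.0000) → pose (-1.0311, 2.3590, -2.1840)
step 4: θ'=-2.4340 (R=-5.0000) → pose (-1.8701, 1.4368, -2.4340)
step 5: θ'=-1.6840 (R=-2.5000) → pose (-1.0111, 3.0542, -1.6840)
step 6: θ'=0.8160 (R=-1.2000) → pose (-3.0775, 4.0120, 0.8160)

(-3.0775, 4.0120, 0.8160)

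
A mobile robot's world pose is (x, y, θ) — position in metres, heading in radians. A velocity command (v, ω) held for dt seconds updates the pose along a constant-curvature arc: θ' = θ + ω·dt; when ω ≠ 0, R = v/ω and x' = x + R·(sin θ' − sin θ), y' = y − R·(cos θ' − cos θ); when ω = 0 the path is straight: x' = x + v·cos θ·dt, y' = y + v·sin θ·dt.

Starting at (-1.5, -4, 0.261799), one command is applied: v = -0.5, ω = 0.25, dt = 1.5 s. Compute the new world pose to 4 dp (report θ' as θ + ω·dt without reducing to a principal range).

θ' = 0.2618 + 0.25·1.5 = 0.6368
R = v/ω = -0.5/0.25 = -2.0000
x' = -1.5 + -2.0000·(sin 0.6368 − sin 0.2618) = -2.1716
y' = -4 − -2.0000·(cos 0.6368 − cos 0.2618) = -4.3238

(-2.1716, -4.3238, 0.6368)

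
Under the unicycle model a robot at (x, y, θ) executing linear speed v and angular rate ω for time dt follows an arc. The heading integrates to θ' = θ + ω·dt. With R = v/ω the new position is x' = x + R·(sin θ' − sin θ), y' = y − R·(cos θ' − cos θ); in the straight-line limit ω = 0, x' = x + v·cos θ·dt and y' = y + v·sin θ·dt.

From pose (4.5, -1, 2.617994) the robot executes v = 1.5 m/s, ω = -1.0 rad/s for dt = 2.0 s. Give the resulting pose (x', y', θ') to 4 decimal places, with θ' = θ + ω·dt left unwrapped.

(4.3809, 1.5216, 0.6180)

θ' = 2.6180 + -1.0·2.0 = 0.6180
R = v/ω = 1.5/-1.0 = -1.5000
x' = 4.5 + -1.5000·(sin 0.6180 − sin 2.6180) = 4.3809
y' = -1 − -1.5000·(cos 0.6180 − cos 2.6180) = 1.5216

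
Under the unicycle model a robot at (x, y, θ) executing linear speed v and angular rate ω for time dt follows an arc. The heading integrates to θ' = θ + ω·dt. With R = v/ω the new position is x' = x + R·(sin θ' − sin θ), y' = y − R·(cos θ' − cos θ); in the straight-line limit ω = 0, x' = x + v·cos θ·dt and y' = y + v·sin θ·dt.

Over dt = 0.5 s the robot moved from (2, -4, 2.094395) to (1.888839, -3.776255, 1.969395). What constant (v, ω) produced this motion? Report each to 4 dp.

Δθ = 1.969395 − 2.094395 = -0.125000
ω = Δθ/dt = -0.125000/0.5 = -0.2500
R = −Δy/(cos θ' − cos θ) = -2.0000
v = R·ω = -2.0000·-0.2500 = 0.5000

v = 0.5000, ω = -0.2500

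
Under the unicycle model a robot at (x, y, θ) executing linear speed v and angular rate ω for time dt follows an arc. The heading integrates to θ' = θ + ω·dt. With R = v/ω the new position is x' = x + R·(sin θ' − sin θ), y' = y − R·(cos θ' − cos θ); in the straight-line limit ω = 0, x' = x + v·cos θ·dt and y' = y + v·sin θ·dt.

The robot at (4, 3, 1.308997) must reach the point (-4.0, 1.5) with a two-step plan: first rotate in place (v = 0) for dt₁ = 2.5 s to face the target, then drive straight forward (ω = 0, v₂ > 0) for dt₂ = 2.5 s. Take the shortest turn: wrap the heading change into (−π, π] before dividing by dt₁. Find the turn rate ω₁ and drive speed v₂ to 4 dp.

ω₁ = 0.8072, v₂ = 3.2558

heading to target = atan2(1.5−3, -4−4) = -2.9562
Δθ = wrap(-2.9562 − 1.3090) = 2.0179; ω₁ = Δθ/dt₁ = 0.8072
distance = √((-4−4)² + (1.5−3)²) = 8.1394; v₂ = distance/dt₂ = 3.2558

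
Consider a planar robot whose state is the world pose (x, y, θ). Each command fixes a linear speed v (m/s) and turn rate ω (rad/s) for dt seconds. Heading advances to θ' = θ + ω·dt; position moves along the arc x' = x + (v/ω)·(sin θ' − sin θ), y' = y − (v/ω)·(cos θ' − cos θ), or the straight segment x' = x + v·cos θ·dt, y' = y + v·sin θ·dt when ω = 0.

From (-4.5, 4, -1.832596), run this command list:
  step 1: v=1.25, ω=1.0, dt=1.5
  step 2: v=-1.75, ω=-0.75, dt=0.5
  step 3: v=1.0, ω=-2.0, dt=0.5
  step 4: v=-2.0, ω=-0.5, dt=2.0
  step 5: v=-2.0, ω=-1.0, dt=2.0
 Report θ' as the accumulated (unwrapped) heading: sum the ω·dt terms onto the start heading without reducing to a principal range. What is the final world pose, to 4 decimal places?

step 1: θ'=-0.3326 (R=1.2500) → pose (-3.7007, 2.4950, -0.3326)
step 2: θ'=-0.7076 (R=2.3333) → pose (-4.4556, 2.9273, -0.7076)
step 3: θ'=-1.7076 (R=-0.5000) → pose (-4.2852, 2.4791, -1.7076)
step 4: θ'=-2.7076 (R=4.0000) → pose (-2.0046, 5.5628, -2.7076)
step 5: θ'=-4.7076 (R=2.0000) → pose (0.8364, 3.7578, -4.7076)

(0.8364, 3.7578, -4.7076)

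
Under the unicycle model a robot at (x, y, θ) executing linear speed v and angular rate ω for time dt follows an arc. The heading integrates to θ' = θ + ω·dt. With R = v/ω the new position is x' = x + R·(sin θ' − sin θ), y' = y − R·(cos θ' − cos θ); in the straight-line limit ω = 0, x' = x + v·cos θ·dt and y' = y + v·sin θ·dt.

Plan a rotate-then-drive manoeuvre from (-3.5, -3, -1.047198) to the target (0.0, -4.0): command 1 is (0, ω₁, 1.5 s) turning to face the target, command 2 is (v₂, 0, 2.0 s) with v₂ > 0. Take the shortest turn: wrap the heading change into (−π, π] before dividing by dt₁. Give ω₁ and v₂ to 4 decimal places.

ω₁ = 0.5126, v₂ = 1.8200

heading to target = atan2(-4−-3, 0−-3.5) = -0.2783
Δθ = wrap(-0.2783 − -1.0472) = 0.7689; ω₁ = Δθ/dt₁ = 0.5126
distance = √((0−-3.5)² + (-4−-3)²) = 3.6401; v₂ = distance/dt₂ = 1.8200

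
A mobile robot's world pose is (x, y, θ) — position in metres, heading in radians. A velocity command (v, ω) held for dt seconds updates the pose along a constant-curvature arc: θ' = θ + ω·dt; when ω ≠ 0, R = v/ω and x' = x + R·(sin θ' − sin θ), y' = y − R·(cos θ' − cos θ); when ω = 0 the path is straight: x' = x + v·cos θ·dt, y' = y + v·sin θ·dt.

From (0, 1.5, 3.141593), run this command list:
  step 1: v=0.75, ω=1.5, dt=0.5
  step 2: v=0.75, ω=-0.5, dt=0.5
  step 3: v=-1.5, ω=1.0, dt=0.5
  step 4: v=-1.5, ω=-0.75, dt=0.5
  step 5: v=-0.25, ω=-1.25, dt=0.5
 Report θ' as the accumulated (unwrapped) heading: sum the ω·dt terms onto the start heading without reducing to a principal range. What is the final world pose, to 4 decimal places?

(0.5287, 2.2321, 3.1416)

step 1: θ'=3.8916 (R=0.5000) → pose (-0.3408, 1.3658, 3.8916)
step 2: θ'=3.6416 (R=-1.5000) → pose (-0.6441, 1.1470, 3.6416)
step 3: θ'=4.1416 (R=-1.5000) → pose (-0.1011, 1.6529, 4.1416)
step 4: θ'=3.7666 (R=2.0000) → pose (0.4117, 2.1942, 3.7666)
step 5: θ'=3.1416 (R=0.2000) → pose (0.5287, 2.2321, 3.1416)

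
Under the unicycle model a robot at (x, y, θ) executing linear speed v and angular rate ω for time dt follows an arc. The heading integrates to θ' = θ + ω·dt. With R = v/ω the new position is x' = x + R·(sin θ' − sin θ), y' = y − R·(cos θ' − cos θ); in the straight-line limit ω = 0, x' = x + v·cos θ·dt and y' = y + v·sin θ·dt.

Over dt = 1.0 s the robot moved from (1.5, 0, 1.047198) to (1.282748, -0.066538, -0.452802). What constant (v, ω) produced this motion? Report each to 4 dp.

Δθ = -0.452802 − 1.047198 = -1.500000
ω = Δθ/dt = -1.500000/1.0 = -1.5000
R = Δx/(sin θ' − sin θ) = 0.1667
v = R·ω = 0.1667·-1.5000 = -0.2500

v = -0.2500, ω = -1.5000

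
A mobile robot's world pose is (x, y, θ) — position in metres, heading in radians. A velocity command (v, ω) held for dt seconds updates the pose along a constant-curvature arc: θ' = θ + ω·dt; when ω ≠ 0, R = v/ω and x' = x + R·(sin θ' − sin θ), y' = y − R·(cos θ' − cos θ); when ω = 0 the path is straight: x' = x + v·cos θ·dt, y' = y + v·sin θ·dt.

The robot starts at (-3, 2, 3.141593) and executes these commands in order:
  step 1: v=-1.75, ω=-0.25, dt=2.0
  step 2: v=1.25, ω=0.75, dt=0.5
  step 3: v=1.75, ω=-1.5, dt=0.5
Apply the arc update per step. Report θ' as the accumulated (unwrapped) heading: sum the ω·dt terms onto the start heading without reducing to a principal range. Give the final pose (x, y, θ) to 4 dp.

step 1: θ'=2.6416 (R=7.0000) → pose (0.3560, 1.1431, 2.6416)
step 2: θ'=3.0166 (R=1.6667) → pose (-0.2353, 1.3341, 3.0166)
step 3: θ'=2.2666 (R=-1.1667) → pose (-0.9853, 1.7438, 2.2666)

(-0.9853, 1.7438, 2.2666)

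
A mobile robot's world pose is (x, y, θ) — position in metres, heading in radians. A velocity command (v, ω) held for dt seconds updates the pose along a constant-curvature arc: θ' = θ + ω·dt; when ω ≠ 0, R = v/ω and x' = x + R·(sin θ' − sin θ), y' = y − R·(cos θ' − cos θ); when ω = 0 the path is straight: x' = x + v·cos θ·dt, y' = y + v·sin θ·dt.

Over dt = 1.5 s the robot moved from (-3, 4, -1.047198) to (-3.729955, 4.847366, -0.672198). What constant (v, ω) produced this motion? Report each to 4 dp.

Δθ = -0.672198 − -1.047198 = 0.375000
ω = Δθ/dt = 0.375000/1.5 = 0.2500
R = −Δy/(cos θ' − cos θ) = -3.0000
v = R·ω = -3.0000·0.2500 = -0.7500

v = -0.7500, ω = 0.2500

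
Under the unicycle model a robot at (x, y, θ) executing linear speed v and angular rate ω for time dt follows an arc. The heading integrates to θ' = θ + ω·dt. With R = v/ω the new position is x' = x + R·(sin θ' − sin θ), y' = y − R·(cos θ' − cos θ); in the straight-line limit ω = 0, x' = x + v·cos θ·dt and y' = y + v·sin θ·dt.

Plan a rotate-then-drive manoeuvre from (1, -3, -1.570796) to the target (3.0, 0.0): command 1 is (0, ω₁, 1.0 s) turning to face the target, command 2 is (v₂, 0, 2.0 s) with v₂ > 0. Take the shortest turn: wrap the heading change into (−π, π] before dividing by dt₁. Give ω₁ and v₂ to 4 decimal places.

ω₁ = 2.5536, v₂ = 1.8028

heading to target = atan2(0−-3, 3−1) = 0.9828
Δθ = wrap(0.9828 − -1.5708) = 2.5536; ω₁ = Δθ/dt₁ = 2.5536
distance = √((3−1)² + (0−-3)²) = 3.6056; v₂ = distance/dt₂ = 1.8028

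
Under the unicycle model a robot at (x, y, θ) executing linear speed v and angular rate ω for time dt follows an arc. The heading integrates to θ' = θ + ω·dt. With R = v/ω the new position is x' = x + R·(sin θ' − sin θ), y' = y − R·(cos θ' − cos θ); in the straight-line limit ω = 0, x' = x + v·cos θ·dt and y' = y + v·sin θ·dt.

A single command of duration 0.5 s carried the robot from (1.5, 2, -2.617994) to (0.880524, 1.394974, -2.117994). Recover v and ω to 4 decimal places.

Δθ = -2.117994 − -2.617994 = 0.500000
ω = Δθ/dt = 0.500000/0.5 = 1.0000
R = Δx/(sin θ' − sin θ) = 1.7500
v = R·ω = 1.7500·1.0000 = 1.7500

v = 1.7500, ω = 1.0000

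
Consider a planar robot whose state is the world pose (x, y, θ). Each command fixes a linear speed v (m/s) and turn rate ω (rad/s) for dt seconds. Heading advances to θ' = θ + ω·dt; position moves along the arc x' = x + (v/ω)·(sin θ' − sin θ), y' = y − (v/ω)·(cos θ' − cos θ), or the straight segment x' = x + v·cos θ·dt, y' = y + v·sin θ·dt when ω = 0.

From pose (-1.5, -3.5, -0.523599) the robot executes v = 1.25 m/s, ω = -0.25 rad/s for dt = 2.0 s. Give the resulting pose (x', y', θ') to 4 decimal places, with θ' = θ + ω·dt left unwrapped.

θ' = -0.5236 + -0.25·2.0 = -1.0236
R = v/ω = 1.25/-0.25 = -5.0000
x' = -1.5 + -5.0000·(sin -1.0236 − sin -0.5236) = 0.2699
y' = -3.5 − -5.0000·(cos -1.0236 − cos -0.5236) = -5.2286

(0.2699, -5.2286, -1.0236)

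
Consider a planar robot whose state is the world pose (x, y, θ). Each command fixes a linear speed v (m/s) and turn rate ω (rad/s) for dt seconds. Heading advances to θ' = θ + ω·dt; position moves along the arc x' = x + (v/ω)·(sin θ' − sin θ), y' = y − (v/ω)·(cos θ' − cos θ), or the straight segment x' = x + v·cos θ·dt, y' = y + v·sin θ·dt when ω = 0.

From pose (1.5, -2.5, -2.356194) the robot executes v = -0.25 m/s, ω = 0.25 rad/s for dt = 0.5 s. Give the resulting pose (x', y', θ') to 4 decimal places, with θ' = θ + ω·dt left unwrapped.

θ' = -2.3562 + 0.25·0.5 = -2.2312
R = v/ω = -0.25/0.25 = -1.0000
x' = 1.5 + -1.0000·(sin -2.2312 − sin -2.3562) = 1.5826
y' = -2.5 − -1.0000·(cos -2.2312 − cos -2.3562) = -2.4063

(1.5826, -2.4063, -2.2312)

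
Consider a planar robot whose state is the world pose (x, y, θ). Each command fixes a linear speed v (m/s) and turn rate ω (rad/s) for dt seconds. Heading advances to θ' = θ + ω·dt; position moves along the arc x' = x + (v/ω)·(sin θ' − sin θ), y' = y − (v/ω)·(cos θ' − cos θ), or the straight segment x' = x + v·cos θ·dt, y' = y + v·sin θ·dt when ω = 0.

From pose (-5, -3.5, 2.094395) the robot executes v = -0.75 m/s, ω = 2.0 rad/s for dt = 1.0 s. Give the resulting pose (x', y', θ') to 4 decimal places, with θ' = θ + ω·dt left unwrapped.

θ' = 2.0944 + 2.0·1.0 = 4.0944
R = v/ω = -0.75/2.0 = -0.3750
x' = -5 + -0.3750·(sin 4.0944 − sin 2.0944) = -4.3696
y' = -3.5 − -0.3750·(cos 4.0944 − cos 2.0944) = -3.5298

(-4.3696, -3.5298, 4.0944)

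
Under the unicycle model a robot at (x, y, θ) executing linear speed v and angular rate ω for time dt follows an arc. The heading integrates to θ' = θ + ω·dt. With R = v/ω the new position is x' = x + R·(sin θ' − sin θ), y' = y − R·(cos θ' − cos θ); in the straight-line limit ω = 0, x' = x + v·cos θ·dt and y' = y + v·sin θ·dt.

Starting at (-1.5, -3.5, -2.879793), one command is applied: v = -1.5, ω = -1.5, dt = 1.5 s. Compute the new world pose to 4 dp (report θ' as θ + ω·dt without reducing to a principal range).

θ' = -2.8798 + -1.5·1.5 = -5.1298
R = v/ω = -1.5/-1.5 = 1.0000
x' = -1.5 + 1.0000·(sin -5.1298 − sin -2.8798) = -0.3270
y' = -3.5 − 1.0000·(cos -5.1298 − cos -2.8798) = -4.8713

(-0.3270, -4.8713, -5.1298)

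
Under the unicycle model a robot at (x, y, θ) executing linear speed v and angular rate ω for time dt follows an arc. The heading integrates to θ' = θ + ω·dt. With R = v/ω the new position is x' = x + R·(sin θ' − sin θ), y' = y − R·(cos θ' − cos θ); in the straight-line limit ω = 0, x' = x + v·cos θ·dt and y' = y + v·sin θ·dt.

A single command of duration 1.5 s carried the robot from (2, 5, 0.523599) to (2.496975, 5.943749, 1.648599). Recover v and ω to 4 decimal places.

v = 0.7500, ω = 0.7500

Δθ = 1.648599 − 0.523599 = 1.125000
ω = Δθ/dt = 1.125000/1.5 = 0.7500
R = −Δy/(cos θ' − cos θ) = 1.0000
v = R·ω = 1.0000·0.7500 = 0.7500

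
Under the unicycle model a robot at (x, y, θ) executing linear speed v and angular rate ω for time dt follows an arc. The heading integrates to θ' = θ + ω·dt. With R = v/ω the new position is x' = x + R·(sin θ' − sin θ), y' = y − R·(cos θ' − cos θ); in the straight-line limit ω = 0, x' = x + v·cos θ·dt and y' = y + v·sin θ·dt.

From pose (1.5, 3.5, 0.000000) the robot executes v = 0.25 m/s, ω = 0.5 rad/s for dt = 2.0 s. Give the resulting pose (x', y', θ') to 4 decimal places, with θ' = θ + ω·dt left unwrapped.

θ' = 0.0000 + 0.5·2.0 = 1.0000
R = v/ω = 0.25/0.5 = 0.5000
x' = 1.5 + 0.5000·(sin 1.0000 − sin 0.0000) = 1.9207
y' = 3.5 − 0.5000·(cos 1.0000 − cos 0.0000) = 3.7298

(1.9207, 3.7298, 1.0000)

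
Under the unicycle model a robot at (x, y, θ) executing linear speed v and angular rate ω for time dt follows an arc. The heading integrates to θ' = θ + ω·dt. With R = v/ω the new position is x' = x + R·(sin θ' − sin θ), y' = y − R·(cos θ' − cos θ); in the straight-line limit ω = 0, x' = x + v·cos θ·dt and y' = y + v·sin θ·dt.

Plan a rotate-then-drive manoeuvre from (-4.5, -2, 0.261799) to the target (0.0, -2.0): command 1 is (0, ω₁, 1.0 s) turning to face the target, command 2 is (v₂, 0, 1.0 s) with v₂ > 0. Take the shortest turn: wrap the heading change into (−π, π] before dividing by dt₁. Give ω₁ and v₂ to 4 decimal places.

heading to target = atan2(-2−-2, 0−-4.5) = 0.0000
Δθ = wrap(0.0000 − 0.2618) = -0.2618; ω₁ = Δθ/dt₁ = -0.2618
distance = √((0−-4.5)² + (-2−-2)²) = 4.5000; v₂ = distance/dt₂ = 4.5000

ω₁ = -0.2618, v₂ = 4.5000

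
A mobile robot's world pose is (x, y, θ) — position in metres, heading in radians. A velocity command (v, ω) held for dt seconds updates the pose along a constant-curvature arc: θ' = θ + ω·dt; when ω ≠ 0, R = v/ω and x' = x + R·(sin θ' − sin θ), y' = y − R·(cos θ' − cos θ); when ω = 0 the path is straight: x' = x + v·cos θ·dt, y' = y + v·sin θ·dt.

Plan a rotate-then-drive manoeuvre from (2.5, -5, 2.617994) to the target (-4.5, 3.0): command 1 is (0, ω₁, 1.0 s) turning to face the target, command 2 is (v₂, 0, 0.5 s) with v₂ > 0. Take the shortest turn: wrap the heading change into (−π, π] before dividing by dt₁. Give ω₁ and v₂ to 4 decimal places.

ω₁ = -0.3284, v₂ = 21.2603

heading to target = atan2(3−-5, -4.5−2.5) = 2.2896
Δθ = wrap(2.2896 − 2.6180) = -0.3284; ω₁ = Δθ/dt₁ = -0.3284
distance = √((-4.5−2.5)² + (3−-5)²) = 10.6301; v₂ = distance/dt₂ = 21.2603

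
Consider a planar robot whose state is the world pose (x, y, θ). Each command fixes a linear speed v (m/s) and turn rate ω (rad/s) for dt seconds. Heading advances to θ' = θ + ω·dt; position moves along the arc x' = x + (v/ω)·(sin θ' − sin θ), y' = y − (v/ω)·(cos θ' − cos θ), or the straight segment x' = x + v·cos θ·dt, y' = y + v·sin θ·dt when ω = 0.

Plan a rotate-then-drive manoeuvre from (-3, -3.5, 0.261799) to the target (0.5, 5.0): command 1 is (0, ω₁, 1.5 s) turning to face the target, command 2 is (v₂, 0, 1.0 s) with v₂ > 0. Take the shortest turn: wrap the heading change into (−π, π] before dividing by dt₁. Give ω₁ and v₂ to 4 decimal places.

heading to target = atan2(5−-3.5, 0.5−-3) = 1.1802
Δθ = wrap(1.1802 − 0.2618) = 0.9184; ω₁ = Δθ/dt₁ = 0.6123
distance = √((0.5−-3)² + (5−-3.5)²) = 9.1924; v₂ = distance/dt₂ = 9.1924

ω₁ = 0.6123, v₂ = 9.1924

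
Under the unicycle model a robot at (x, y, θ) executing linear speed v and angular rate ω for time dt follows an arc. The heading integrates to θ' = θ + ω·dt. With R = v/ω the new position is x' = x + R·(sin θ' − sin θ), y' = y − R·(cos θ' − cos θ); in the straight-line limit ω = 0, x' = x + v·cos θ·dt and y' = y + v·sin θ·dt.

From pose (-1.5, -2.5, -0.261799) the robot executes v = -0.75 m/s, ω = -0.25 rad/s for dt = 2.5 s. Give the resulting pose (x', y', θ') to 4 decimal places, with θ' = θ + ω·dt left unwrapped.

(-3.0487, -1.4979, -0.8868)

θ' = -0.2618 + -0.25·2.5 = -0.8868
R = v/ω = -0.75/-0.25 = 3.0000
x' = -1.5 + 3.0000·(sin -0.8868 − sin -0.2618) = -3.0487
y' = -2.5 − 3.0000·(cos -0.8868 − cos -0.2618) = -1.4979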